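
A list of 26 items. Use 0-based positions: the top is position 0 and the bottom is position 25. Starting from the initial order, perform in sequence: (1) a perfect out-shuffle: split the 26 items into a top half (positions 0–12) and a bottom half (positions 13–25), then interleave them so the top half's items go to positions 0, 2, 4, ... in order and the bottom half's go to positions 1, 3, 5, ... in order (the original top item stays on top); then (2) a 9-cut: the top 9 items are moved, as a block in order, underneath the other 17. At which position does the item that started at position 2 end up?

21

Track the item from position 2 forward through each operation:
  after op 1 (out-shuffle): 2 → 4
  after op 2 (cut 9): 4 → 21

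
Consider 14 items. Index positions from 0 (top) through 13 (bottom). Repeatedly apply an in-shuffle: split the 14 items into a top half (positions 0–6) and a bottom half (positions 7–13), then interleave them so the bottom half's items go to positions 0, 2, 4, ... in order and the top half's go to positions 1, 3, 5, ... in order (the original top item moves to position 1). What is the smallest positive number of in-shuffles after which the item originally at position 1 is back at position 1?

4

Follow position 1 under repeated in-shuffles:
1 → 3 → 7 → 0 → 1
It first returns after 4 in-shuffles.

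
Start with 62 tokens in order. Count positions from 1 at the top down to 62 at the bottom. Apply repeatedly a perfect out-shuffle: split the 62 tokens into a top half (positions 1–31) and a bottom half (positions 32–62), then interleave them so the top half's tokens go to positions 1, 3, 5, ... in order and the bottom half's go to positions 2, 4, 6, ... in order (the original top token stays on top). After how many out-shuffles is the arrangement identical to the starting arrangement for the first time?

The out-shuffle permutes the 62 positions with cycle lengths [1, 1, 60].
Every token is home exactly when every cycle has completed a whole number of laps, i.e. after lcm(1, 60) = 60 out-shuffles.

60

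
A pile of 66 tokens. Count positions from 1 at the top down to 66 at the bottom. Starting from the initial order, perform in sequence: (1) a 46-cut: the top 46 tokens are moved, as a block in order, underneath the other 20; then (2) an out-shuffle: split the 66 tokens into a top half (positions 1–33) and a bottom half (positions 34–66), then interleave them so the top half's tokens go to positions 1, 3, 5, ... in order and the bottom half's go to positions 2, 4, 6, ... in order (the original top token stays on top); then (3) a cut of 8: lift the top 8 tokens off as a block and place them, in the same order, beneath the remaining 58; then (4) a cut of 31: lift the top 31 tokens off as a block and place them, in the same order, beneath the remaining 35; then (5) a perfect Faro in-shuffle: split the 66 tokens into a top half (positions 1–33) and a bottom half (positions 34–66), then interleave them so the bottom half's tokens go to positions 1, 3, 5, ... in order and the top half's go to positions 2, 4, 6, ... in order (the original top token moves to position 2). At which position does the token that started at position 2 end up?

Track the token from position 2 forward through each operation:
  after op 1 (cut 46): 2 → 22
  after op 2 (out-shuffle): 22 → 43
  after op 3 (cut 8): 43 → 35
  after op 4 (cut 31): 35 → 4
  after op 5 (in-shuffle): 4 → 8

8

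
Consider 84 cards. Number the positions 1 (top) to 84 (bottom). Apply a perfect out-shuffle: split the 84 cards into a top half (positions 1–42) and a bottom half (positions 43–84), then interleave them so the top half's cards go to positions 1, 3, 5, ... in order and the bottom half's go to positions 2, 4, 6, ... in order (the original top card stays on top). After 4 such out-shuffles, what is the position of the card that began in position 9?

Track the card's position through each out-shuffle:
9 → 17 → 33 → 65 → 46

46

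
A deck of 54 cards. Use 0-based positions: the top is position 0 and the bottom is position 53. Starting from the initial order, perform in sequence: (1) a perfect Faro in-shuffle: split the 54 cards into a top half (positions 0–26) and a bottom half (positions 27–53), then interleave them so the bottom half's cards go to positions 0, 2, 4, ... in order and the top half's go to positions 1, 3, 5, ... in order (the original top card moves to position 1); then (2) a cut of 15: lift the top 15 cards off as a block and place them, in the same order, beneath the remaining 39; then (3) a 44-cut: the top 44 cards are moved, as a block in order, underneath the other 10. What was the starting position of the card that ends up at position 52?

Undo the operations in reverse order, starting from position 52:
  undo op 3 (cut 44): 52 ← 42
  undo op 2 (cut 15): 42 ← 3
  undo op 1 (in-shuffle, from top half): 3 ← 1
So the card at position 52 came from original position 1.

1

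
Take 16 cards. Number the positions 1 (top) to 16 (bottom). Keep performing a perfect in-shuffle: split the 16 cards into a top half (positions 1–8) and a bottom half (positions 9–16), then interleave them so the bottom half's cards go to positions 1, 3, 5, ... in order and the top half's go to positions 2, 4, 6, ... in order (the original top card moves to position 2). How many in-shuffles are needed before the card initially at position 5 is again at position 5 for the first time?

8

Follow position 5 under repeated in-shuffles:
5 → 10 → 3 → 6 → 12 → 7 → 14 → 11 → 5
It first returns after 8 in-shuffles.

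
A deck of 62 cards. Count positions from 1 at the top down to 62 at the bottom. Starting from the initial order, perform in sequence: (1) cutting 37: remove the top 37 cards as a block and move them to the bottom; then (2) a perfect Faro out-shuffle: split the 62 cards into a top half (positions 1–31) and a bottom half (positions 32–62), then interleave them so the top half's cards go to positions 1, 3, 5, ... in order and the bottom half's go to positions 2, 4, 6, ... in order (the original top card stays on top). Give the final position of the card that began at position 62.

Track the card from position 62 forward through each operation:
  after op 1 (cut 37): 62 → 25
  after op 2 (out-shuffle): 25 → 49

49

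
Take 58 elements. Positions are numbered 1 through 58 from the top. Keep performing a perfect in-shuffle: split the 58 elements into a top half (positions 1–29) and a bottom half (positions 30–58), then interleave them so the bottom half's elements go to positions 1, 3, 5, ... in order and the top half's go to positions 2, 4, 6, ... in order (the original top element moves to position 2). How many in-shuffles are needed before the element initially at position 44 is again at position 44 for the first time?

Follow position 44 under repeated in-shuffles:
44 → 29 → 58 → 57 → 55 → 51 → 43 → 27 → ... → 44 (length 58)
It first returns after 58 in-shuffles.

58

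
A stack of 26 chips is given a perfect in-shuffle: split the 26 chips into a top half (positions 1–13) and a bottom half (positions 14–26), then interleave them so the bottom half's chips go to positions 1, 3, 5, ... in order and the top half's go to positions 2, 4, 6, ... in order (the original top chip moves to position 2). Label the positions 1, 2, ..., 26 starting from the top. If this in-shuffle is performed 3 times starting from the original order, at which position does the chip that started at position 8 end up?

10

Track the chip's position through each in-shuffle:
8 → 16 → 5 → 10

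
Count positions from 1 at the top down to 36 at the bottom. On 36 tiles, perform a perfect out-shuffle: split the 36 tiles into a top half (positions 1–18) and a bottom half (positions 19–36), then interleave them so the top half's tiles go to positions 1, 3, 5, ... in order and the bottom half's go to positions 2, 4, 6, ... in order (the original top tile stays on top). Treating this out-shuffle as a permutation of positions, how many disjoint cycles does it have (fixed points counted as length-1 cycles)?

Trace each unvisited position around until it returns:
(1) (2 3 5 9 17 33 ... len 12) (4 7 13 25 14 27 ... len 12) (6 11 21) (8 15 29 22) (16 31 26) (36)
7 cycles in total.

7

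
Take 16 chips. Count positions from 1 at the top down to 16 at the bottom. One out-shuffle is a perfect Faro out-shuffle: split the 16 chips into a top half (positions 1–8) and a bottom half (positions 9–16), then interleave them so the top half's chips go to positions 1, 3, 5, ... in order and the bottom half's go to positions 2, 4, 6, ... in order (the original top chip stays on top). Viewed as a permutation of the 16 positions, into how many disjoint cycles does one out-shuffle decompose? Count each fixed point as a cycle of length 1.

6

Trace each unvisited position around until it returns:
(1) (2 3 5 9) (4 7 13 10) (6 11) (8 15 14 12) (16)
6 cycles in total.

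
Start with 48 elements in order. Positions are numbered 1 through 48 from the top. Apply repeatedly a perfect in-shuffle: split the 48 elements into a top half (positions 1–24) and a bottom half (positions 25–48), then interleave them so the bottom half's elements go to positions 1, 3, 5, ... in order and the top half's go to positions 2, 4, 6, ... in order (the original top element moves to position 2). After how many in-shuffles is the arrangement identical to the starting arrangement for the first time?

21

The in-shuffle permutes the 48 positions with cycle lengths [3, 3, 21, 21].
Every element is home exactly when every cycle has completed a whole number of laps, i.e. after lcm(3, 21) = 21 in-shuffles.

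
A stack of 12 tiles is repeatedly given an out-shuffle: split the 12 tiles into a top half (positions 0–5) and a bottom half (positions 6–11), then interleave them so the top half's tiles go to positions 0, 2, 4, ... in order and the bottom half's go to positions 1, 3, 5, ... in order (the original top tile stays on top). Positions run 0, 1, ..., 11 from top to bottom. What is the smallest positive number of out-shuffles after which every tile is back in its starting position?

10

The out-shuffle permutes the 12 positions with cycle lengths [1, 1, 10].
Every tile is home exactly when every cycle has completed a whole number of laps, i.e. after lcm(1, 10) = 10 out-shuffles.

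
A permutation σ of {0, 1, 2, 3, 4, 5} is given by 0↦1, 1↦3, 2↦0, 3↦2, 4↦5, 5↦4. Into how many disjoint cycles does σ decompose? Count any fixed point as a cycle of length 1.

2

Cycle decomposition: (0 1 3 2) (4 5).
2 cycles.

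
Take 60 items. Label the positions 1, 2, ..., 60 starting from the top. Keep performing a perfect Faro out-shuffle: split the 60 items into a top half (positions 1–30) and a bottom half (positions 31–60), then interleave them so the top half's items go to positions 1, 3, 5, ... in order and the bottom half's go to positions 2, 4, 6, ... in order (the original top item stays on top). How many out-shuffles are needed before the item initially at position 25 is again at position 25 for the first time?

58

Follow position 25 under repeated out-shuffles:
25 → 49 → 38 → 16 → 31 → 2 → 3 → 5 → ... → 25 (length 58)
It first returns after 58 out-shuffles.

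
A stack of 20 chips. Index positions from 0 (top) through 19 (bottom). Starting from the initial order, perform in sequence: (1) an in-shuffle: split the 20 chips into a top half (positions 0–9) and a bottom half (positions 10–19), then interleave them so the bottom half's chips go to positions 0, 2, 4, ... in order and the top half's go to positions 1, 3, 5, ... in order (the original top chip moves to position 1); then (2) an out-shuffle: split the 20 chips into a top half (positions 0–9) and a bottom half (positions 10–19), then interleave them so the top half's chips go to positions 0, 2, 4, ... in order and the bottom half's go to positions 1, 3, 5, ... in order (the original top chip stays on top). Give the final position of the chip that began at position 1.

6

Track the chip from position 1 forward through each operation:
  after op 1 (in-shuffle): 1 → 3
  after op 2 (out-shuffle): 3 → 6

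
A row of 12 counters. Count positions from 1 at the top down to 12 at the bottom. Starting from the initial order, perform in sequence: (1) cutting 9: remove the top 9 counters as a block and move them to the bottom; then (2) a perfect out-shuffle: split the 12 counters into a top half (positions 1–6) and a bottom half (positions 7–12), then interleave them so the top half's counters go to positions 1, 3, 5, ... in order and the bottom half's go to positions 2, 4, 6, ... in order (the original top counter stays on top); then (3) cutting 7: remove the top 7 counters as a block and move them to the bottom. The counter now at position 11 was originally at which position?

Undo the operations in reverse order, starting from position 11:
  undo op 3 (cut 7): 11 ← 6
  undo op 2 (out-shuffle, from bottom half): 6 ← 9
  undo op 1 (cut 9): 9 ← 6
So the counter at position 11 came from original position 6.

6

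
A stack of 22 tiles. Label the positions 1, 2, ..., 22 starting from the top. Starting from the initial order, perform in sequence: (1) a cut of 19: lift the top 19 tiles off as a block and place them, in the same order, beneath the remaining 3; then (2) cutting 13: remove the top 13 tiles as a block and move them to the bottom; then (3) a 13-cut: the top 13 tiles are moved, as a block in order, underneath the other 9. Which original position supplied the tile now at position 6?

Undo the operations in reverse order, starting from position 6:
  undo op 3 (cut 13): 6 ← 19
  undo op 2 (cut 13): 19 ← 10
  undo op 1 (cut 19): 10 ← 7
So the tile at position 6 came from original position 7.

7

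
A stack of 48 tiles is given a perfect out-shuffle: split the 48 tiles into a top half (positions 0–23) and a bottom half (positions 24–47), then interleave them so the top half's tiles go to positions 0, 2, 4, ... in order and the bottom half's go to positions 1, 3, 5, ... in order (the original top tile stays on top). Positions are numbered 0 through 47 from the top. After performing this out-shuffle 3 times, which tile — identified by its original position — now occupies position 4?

24

Work backwards from position 4, undoing one out-shuffle at a time:
4 ← 2 ← 1 ← 24
So the tile now at position 4 started at position 24.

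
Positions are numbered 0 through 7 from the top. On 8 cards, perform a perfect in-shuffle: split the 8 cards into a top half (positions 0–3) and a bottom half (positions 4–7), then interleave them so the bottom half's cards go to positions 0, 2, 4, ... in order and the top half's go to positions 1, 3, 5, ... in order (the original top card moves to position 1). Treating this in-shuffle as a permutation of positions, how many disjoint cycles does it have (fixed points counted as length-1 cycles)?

2

Trace each unvisited position around until it returns:
(0 1 3 7 6 4) (2 5)
2 cycles in total.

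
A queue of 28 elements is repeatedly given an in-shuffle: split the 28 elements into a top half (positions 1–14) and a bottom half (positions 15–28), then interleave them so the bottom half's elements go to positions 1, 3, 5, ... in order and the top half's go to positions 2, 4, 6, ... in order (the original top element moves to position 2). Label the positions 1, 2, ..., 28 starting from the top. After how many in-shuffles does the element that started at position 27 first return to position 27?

28

Follow position 27 under repeated in-shuffles:
27 → 25 → 21 → 13 → 26 → 23 → 17 → 5 → ... → 27 (length 28)
It first returns after 28 in-shuffles.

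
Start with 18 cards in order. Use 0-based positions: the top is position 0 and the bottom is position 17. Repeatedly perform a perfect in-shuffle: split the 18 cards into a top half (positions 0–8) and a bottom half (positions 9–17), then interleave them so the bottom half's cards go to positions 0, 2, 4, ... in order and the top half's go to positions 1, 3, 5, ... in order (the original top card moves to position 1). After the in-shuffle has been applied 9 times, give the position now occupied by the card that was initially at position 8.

9

Track the card's position through each in-shuffle:
8 → 17 → 16 → 14 → 10 → 2 → 5 → 11 → 4 → 9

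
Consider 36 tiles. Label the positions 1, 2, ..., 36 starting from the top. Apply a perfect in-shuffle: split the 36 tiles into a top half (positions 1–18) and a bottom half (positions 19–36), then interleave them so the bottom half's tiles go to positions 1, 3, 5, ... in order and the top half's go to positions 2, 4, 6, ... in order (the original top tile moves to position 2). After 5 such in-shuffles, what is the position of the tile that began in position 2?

27

Track the tile's position through each in-shuffle:
2 → 4 → 8 → 16 → 32 → 27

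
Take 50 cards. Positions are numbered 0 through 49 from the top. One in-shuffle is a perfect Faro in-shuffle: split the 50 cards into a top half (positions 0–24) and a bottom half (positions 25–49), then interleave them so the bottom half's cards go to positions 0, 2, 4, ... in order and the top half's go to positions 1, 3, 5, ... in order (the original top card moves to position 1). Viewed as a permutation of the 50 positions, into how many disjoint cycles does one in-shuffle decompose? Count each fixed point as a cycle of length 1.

Trace each unvisited position around until it returns:
(0 1 3 7 15 31 12 25) (2 5 11 23 47 44 38 26) (4 9 19 39 28 6 13 27) (8 17 35 20 41 32 14 29) (10 21 43 36 22 45 40 30) (16 33) (18 37 24 49 48 46 42 34)
7 cycles in total.

7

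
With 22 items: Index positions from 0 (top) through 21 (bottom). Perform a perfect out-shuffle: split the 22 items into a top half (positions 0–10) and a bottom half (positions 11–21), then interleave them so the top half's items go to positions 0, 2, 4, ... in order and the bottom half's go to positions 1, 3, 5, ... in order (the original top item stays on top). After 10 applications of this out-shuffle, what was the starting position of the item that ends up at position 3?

12

Work backwards from position 3, undoing one out-shuffle at a time:
3 ← 12 ← 6 ← 3 ← 12 ← 6 ← 3 ← 12 ← 6 ← 3 ← 12
So the item now at position 3 started at position 12.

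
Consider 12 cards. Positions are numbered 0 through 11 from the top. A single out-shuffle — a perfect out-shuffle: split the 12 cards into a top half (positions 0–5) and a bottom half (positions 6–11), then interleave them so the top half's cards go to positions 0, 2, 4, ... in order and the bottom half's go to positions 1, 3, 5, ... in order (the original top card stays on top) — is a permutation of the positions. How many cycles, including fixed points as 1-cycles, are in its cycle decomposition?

Trace each unvisited position around until it returns:
(0) (1 2 4 8 5 10 9 7 3 6) (11)
3 cycles in total.

3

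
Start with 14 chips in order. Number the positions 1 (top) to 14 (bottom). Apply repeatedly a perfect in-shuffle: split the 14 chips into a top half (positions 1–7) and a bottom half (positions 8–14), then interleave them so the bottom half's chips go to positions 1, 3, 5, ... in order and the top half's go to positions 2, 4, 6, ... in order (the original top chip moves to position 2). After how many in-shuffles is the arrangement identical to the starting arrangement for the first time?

The in-shuffle permutes the 14 positions with cycle lengths [2, 4, 4, 4].
Every chip is home exactly when every cycle has completed a whole number of laps, i.e. after lcm(2, 4) = 4 in-shuffles.

4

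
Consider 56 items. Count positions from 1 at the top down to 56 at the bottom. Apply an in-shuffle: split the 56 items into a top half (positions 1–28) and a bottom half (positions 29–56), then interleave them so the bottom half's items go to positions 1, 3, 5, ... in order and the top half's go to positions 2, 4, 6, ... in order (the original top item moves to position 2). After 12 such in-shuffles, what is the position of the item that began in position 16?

43

Track the item's position through each in-shuffle:
16 → 32 → 7 → 14 → 28 → 56 → 55 → 53 → 49 → 41 → 25 → 50 → 43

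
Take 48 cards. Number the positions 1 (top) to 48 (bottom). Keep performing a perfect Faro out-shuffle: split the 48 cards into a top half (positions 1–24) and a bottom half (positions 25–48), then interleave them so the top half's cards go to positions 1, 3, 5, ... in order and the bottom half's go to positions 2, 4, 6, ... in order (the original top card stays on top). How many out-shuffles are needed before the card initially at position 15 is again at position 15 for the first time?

23

Follow position 15 under repeated out-shuffles:
15 → 29 → 10 → 19 → 37 → 26 → 4 → 7 → ... → 15 (length 23)
It first returns after 23 out-shuffles.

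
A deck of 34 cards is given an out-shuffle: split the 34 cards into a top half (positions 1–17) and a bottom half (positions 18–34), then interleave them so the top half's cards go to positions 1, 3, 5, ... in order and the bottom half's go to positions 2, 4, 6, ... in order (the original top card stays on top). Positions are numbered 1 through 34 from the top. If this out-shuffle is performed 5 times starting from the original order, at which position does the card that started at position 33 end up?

2

Track the card's position through each out-shuffle:
33 → 32 → 30 → 26 → 18 → 2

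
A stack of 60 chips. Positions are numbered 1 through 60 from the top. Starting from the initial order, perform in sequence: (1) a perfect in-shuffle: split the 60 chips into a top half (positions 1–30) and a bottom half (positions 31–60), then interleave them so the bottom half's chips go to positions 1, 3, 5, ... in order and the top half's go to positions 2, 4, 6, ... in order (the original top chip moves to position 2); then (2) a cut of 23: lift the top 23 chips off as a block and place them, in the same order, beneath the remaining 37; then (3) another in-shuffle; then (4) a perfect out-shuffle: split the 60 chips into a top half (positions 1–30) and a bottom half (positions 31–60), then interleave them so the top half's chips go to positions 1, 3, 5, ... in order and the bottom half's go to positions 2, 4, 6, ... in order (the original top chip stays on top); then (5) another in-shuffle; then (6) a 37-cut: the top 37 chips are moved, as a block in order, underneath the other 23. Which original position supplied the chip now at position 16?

4

Undo the operations in reverse order, starting from position 16:
  undo op 6 (cut 37): 16 ← 53
  undo op 5 (in-shuffle, from bottom half): 53 ← 57
  undo op 4 (out-shuffle, from top half): 57 ← 29
  undo op 3 (in-shuffle, from bottom half): 29 ← 45
  undo op 2 (cut 23): 45 ← 8
  undo op 1 (in-shuffle, from top half): 8 ← 4
So the chip at position 16 came from original position 4.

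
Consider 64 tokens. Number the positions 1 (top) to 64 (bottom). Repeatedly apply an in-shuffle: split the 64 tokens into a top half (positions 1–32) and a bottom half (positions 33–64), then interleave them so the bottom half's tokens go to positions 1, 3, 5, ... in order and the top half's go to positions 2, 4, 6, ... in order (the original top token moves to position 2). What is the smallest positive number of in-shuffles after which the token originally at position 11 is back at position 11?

Follow position 11 under repeated in-shuffles:
11 → 22 → 44 → 23 → 46 → 27 → 54 → 43 → 21 → 42 → 19 → 38 → 11
It first returns after 12 in-shuffles.

12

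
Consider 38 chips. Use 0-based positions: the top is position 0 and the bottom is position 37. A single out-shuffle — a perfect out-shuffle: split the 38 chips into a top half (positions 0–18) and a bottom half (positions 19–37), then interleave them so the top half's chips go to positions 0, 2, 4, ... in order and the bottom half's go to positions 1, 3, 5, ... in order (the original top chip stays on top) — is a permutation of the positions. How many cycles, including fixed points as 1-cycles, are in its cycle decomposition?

Trace each unvisited position around until it returns:
(0) (1 2 4 8 16 32 ... len 36) (37)
3 cycles in total.

3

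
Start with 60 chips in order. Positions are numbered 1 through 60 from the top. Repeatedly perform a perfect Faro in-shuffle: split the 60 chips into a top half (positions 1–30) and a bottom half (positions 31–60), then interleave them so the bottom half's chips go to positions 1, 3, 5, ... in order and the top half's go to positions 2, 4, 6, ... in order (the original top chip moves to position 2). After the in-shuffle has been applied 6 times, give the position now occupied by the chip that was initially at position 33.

38

Track the chip's position through each in-shuffle:
33 → 5 → 10 → 20 → 40 → 19 → 38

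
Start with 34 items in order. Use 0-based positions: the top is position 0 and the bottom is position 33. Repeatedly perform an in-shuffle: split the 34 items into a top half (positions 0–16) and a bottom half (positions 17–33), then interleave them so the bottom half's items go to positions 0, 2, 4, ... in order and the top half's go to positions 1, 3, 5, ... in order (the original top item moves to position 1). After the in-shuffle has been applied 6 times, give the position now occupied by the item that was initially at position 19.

Track the item's position through each in-shuffle:
19 → 4 → 9 → 19 → 4 → 9 → 19

19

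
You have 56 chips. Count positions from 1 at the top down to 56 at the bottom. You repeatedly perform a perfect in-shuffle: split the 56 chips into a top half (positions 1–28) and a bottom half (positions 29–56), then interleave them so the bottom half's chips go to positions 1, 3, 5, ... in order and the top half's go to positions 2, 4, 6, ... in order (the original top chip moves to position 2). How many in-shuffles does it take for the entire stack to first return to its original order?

18

The in-shuffle permutes the 56 positions with cycle lengths [2, 18, 18, 18].
Every chip is home exactly when every cycle has completed a whole number of laps, i.e. after lcm(2, 18) = 18 in-shuffles.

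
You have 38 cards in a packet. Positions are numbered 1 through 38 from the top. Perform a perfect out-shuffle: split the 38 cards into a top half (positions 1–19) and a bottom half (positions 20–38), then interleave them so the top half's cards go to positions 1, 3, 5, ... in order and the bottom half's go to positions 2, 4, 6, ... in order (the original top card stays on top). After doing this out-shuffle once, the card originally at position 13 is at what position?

25

Track the card's position through each out-shuffle:
13 → 25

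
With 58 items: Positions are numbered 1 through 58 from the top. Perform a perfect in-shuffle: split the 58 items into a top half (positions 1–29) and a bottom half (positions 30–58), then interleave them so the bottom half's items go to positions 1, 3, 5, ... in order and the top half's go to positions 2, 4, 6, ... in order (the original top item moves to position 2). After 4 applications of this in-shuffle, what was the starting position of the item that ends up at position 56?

33

Work backwards from position 56, undoing one in-shuffle at a time:
56 ← 28 ← 14 ← 7 ← 33
So the item now at position 56 started at position 33.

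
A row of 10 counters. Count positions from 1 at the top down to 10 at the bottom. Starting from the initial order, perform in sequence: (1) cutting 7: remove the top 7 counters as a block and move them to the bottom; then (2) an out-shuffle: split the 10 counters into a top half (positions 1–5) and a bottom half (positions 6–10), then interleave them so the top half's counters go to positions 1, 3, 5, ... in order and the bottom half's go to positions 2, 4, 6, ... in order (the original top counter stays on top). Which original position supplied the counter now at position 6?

5

Undo the operations in reverse order, starting from position 6:
  undo op 2 (out-shuffle, from bottom half): 6 ← 8
  undo op 1 (cut 7): 8 ← 5
So the counter at position 6 came from original position 5.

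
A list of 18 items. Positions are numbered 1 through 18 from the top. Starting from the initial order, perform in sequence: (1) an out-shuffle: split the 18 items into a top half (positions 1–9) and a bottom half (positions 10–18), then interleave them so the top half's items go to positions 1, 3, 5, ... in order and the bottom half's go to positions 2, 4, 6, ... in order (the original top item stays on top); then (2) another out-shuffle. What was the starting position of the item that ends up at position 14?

Undo the operations in reverse order, starting from position 14:
  undo op 2 (out-shuffle, from bottom half): 14 ← 16
  undo op 1 (out-shuffle, from bottom half): 16 ← 17
So the item at position 14 came from original position 17.

17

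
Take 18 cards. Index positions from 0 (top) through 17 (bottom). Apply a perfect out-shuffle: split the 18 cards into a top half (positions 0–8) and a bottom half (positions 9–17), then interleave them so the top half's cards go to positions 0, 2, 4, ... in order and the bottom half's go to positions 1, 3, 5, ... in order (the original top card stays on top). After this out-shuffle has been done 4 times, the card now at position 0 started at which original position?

Work backwards from position 0, undoing one out-shuffle at a time:
0 ← 0 ← 0 ← 0 ← 0
So the card now at position 0 started at position 0.

0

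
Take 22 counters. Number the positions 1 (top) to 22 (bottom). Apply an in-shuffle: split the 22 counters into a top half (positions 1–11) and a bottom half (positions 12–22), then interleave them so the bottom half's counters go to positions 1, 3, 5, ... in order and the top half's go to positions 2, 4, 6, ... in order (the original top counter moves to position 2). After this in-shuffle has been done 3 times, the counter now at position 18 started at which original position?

8

Work backwards from position 18, undoing one in-shuffle at a time:
18 ← 9 ← 16 ← 8
So the counter now at position 18 started at position 8.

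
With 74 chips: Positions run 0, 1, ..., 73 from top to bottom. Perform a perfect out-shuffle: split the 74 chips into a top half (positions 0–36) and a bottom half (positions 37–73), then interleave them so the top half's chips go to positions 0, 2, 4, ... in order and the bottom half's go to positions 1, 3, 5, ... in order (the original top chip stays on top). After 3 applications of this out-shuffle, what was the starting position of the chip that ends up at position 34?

59

Work backwards from position 34, undoing one out-shuffle at a time:
34 ← 17 ← 45 ← 59
So the chip now at position 34 started at position 59.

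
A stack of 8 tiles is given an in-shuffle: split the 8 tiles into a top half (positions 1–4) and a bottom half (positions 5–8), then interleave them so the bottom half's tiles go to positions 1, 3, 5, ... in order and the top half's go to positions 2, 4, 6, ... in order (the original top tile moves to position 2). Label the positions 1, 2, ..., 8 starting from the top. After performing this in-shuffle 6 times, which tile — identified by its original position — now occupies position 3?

3

Work backwards from position 3, undoing one in-shuffle at a time:
3 ← 6 ← 3 ← 6 ← 3 ← 6 ← 3
So the tile now at position 3 started at position 3.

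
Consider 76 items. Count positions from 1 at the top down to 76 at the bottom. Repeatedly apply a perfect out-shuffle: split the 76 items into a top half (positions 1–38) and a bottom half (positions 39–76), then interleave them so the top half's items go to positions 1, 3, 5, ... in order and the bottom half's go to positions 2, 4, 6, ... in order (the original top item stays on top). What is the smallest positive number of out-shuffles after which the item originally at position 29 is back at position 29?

Follow position 29 under repeated out-shuffles:
29 → 57 → 38 → 75 → 74 → 72 → 68 → 60 → 44 → 12 → 23 → 45 → 14 → 27 → 53 → 30 → 59 → 42 → 8 → 15 → 29
It first returns after 20 out-shuffles.

20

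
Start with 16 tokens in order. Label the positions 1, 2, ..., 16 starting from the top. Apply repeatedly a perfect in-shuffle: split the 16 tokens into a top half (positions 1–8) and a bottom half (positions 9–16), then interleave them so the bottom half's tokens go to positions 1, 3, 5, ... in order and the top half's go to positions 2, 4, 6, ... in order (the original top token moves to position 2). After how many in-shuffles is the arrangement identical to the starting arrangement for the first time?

The in-shuffle permutes the 16 positions with cycle lengths [8, 8].
Every token is home exactly when every cycle has completed a whole number of laps, i.e. after lcm(8) = 8 in-shuffles.

8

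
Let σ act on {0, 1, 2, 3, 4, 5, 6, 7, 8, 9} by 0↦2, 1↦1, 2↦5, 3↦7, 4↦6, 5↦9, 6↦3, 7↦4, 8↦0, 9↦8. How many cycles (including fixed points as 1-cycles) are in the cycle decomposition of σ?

Cycle decomposition: (0 2 5 9 8) (1) (3 7 4 6).
3 cycles.

3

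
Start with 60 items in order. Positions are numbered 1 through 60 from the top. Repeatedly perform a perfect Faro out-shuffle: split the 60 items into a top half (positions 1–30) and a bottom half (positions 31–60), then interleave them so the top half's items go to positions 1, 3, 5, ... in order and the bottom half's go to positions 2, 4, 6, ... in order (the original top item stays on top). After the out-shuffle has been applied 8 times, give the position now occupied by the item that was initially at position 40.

14

Track the item's position through each out-shuffle:
40 → 20 → 39 → 18 → 35 → 10 → 19 → 37 → 14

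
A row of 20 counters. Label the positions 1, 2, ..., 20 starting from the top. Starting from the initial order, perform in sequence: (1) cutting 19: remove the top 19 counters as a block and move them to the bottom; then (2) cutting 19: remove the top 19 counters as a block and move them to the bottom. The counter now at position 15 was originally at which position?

Undo the operations in reverse order, starting from position 15:
  undo op 2 (cut 19): 15 ← 14
  undo op 1 (cut 19): 14 ← 13
So the counter at position 15 came from original position 13.

13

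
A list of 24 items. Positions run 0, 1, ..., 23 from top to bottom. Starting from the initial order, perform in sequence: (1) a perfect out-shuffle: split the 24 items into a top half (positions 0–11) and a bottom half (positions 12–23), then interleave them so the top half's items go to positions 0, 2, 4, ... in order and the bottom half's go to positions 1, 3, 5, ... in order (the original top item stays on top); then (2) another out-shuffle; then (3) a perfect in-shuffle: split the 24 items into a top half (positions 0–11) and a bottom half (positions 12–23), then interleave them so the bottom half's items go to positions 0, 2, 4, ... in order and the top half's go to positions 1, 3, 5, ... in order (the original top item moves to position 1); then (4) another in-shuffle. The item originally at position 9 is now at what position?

Track the item from position 9 forward through each operation:
  after op 1 (out-shuffle): 9 → 18
  after op 2 (out-shuffle): 18 → 13
  after op 3 (in-shuffle): 13 → 2
  after op 4 (in-shuffle): 2 → 5

5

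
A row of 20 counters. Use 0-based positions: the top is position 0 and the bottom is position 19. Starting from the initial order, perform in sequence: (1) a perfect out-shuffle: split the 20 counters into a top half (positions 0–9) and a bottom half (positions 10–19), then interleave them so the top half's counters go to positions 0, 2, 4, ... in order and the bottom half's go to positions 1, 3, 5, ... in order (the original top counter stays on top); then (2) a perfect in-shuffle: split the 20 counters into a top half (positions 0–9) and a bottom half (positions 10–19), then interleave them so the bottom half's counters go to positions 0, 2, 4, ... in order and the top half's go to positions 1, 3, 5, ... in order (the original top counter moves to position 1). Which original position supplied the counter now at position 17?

Undo the operations in reverse order, starting from position 17:
  undo op 2 (in-shuffle, from top half): 17 ← 8
  undo op 1 (out-shuffle, from top half): 8 ← 4
So the counter at position 17 came from original position 4.

4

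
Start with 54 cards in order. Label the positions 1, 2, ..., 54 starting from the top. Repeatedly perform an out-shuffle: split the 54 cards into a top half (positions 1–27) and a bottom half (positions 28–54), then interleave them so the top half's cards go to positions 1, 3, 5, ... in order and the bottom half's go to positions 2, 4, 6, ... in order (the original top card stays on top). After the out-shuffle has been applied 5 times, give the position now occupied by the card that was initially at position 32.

39

Track the card's position through each out-shuffle:
32 → 10 → 19 → 37 → 20 → 39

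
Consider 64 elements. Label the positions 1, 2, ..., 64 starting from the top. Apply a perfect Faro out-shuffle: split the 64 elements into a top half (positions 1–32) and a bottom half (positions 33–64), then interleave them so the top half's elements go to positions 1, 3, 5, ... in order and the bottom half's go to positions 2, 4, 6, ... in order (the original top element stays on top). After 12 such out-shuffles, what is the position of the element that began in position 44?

44

Track the element's position through each out-shuffle:
44 → 24 → 47 → 30 → 59 → 54 → 44 → 24 → 47 → 30 → 59 → 54 → 44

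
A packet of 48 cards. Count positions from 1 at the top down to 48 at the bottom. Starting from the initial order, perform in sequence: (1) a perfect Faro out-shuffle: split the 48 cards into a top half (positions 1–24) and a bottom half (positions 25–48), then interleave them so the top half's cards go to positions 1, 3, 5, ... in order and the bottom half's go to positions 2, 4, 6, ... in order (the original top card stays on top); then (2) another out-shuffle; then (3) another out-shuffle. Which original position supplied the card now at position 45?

Undo the operations in reverse order, starting from position 45:
  undo op 3 (out-shuffle, from top half): 45 ← 23
  undo op 2 (out-shuffle, from top half): 23 ← 12
  undo op 1 (out-shuffle, from bottom half): 12 ← 30
So the card at position 45 came from original position 30.

30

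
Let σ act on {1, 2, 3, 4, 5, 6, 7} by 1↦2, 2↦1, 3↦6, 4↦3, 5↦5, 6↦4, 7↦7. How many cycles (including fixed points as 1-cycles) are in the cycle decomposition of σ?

4

Cycle decomposition: (1 2) (3 6 4) (5) (7).
4 cycles.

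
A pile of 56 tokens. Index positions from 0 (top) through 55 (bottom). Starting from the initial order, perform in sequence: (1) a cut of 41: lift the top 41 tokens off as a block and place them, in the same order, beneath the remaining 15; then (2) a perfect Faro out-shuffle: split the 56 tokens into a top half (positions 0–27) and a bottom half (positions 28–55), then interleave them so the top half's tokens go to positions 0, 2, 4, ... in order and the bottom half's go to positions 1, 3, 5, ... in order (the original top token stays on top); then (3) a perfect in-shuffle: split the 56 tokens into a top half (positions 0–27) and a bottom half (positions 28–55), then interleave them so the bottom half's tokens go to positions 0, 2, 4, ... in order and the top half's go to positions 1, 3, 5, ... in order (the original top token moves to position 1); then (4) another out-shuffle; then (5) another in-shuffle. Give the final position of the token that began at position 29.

41

Track the token from position 29 forward through each operation:
  after op 1 (cut 41): 29 → 44
  after op 2 (out-shuffle): 44 → 33
  after op 3 (in-shuffle): 33 → 10
  after op 4 (out-shuffle): 10 → 20
  after op 5 (in-shuffle): 20 → 41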